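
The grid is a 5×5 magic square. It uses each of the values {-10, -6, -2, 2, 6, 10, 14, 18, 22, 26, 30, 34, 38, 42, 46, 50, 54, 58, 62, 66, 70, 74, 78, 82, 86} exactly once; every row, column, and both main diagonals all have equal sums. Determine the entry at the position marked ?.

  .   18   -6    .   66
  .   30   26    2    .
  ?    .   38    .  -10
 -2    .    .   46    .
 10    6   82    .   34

86

The 25 entries sum to 950, so each line sums to 950/5 = 190.
Row 5 needs 190; the known cells sum to 132, so (5,4) = 58.
From column 3, 190 − (-6 + 26 + 38 + 82) gives (4,3) = 50.
Main diagonal: 30 + 38 + 46 + 34 + ? = 190, so (1,1) = 42.
Using anti-diagonal: 66 + 2 + 38 + 10 + ? → (4,2) = 190 − 116 = 74.
Row 1: 42 + 18 + (-6) + 66 + ? = 190, so (1,4) = 70.
The remaining cell in row 4 is (4,5) = 190 − 168 = 22.
Column 2 needs 190; the known cells sum to 128, so (3,2) = 62.
Column 4 must total 190; the given cells sum to 176, so (3,4) = 14.
Column 5 must total 190; the given cells sum to 112, so (2,5) = 78.
Using row 2: 30 + 26 + 2 + 78 + ? → (2,1) = 190 − 136 = 54.
Row 3 must total 190; the given cells sum to 104, so (3,1) = 86.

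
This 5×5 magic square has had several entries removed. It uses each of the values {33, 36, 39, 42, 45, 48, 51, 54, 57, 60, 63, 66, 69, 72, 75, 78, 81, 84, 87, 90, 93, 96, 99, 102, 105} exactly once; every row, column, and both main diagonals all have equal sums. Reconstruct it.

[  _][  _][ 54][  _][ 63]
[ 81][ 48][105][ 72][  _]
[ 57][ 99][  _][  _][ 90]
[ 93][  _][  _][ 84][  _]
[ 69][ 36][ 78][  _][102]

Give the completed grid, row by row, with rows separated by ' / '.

The 25 entries sum to 1725, so each line sums to 1725/5 = 345.
Row 2 must total 345; the given cells sum to 306, so (2,5) = 39.
Row 5 needs 345; the known cells sum to 285, so (5,4) = 60.
From column 1, 345 − (81 + 57 + 93 + 69) gives (1,1) = 45.
The remaining cell in column 5 is (4,5) = 345 − 294 = 51.
Using main diagonal: 45 + 48 + 84 + 102 + ? → (3,3) = 345 − 279 = 66.
Anti-diagonal: 63 + 72 + 66 + 69 + ? = 345, so (4,2) = 75.
From row 3, 345 − (57 + 99 + 66 + 90) gives (3,4) = 33.
Using row 4: 93 + 75 + 84 + 51 + ? → (4,3) = 345 − 303 = 42.
Column 2: 48 + 99 + 75 + 36 + ? = 345, so (1,2) = 87.
Column 4: 72 + 33 + 84 + 60 + ? = 345, so (1,4) = 96.

45 87 54 96 63 / 81 48 105 72 39 / 57 99 66 33 90 / 93 75 42 84 51 / 69 36 78 60 102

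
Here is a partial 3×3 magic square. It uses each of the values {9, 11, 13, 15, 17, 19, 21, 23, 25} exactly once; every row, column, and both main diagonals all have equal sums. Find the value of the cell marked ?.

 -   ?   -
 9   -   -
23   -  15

21

The 9 entries sum to 153, so each line sums to 153/3 = 51.
Row 3 must total 51; the given cells sum to 38, so (3,2) = 13.
Using column 1: 9 + 23 + ? → (1,1) = 51 − 32 = 19.
Main diagonal needs 51; the known cells sum to 34, so (2,2) = 17.
Anti-diagonal: 17 + 23 + ? = 51, so (1,3) = 11.
Row 1: 19 + 11 + ? = 51, so (1,2) = 21.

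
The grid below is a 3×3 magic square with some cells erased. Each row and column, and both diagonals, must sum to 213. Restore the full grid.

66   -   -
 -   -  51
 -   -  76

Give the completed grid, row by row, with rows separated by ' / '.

Column 3: 51 + 76 + ? = 213, so (1,3) = 86.
Main diagonal needs 213; the known cells sum to 142, so (2,2) = 71.
Anti-diagonal needs 213; the known cells sum to 157, so (3,1) = 56.
From row 1, 213 − (66 + 86) gives (1,2) = 61.
From row 2, 213 − (71 + 51) gives (2,1) = 91.
Using row 3: 56 + 76 + ? → (3,2) = 213 − 132 = 81.

66 61 86 / 91 71 51 / 56 81 76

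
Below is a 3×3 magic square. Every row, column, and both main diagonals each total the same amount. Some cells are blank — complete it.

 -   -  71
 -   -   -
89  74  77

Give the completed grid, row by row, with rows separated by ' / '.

83 86 71 / 68 80 92 / 89 74 77

Row 3 is already complete: 89 + 74 + 77 = 240, so that is the magic constant.
Using column 3: 71 + 77 + ? → (2,3) = 240 − 148 = 92.
The remaining cell in anti-diagonal is (2,2) = 240 − 160 = 80.
Row 2: 80 + 92 + ? = 240, so (2,1) = 68.
Column 1 needs 240; the known cells sum to 157, so (1,1) = 83.
The remaining cell in column 2 is (1,2) = 240 − 154 = 86.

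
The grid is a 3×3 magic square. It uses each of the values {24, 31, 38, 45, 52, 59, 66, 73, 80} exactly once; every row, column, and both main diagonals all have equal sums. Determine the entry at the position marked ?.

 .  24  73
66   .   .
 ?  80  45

31

The 9 entries sum to 468, so each line sums to 468/3 = 156.
Row 1 needs 156; the known cells sum to 97, so (1,1) = 59.
Row 3 needs 156; the known cells sum to 125, so (3,1) = 31.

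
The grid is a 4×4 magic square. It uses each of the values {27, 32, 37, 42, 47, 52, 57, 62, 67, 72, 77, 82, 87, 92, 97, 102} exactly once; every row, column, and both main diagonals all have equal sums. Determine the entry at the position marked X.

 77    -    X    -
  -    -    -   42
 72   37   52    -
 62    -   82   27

The 16 entries sum to 1032, so each line sums to 1032/4 = 258.
The remaining cell in row 3 is (3,4) = 258 − 161 = 97.
Using row 4: 62 + 82 + 27 + ? → (4,2) = 258 − 171 = 87.
Column 1: 77 + 72 + 62 + ? = 258, so (2,1) = 47.
Column 4 must total 258; the given cells sum to 166, so (1,4) = 92.
From main diagonal, 258 − (77 + 52 + 27) gives (2,2) = 102.
Using anti-diagonal: 92 + 37 + 62 + ? → (2,3) = 258 − 191 = 67.
Column 2: 102 + 37 + 87 + ? = 258, so (1,2) = 32.
Using column 3: 67 + 52 + 82 + ? → (1,3) = 258 − 201 = 57.

57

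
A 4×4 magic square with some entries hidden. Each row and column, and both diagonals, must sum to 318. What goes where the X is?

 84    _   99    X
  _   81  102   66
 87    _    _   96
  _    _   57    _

63

From row 2, 318 − (81 + 102 + 66) gives (2,1) = 69.
Using column 1: 84 + 69 + 87 + ? → (4,1) = 318 − 240 = 78.
The remaining cell in column 3 is (3,3) = 318 − 258 = 60.
Using main diagonal: 84 + 81 + 60 + ? → (4,4) = 318 − 225 = 93.
The remaining cell in row 3 is (3,2) = 318 − 243 = 75.
Row 4 needs 318; the known cells sum to 228, so (4,2) = 90.
Using column 2: 81 + 75 + 90 + ? → (1,2) = 318 − 246 = 72.
Column 4 must total 318; the given cells sum to 255, so (1,4) = 63.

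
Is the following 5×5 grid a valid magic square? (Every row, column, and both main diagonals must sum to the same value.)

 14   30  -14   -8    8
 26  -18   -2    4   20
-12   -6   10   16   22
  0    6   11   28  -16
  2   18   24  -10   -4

No — column 2 sums to 30 but row 4 sums to 29.

Row 1: 14 + 30 + (-14) + (-8) + 8 = 30.
Row 2: 26 + (-18) + (-2) + 4 + 20 = 30.
Row 3: -12 + (-6) + 10 + 16 + 22 = 30.
Row 4: 0 + 6 + 11 + 28 + (-16) = 29.
Row 5: 2 + 18 + 24 + (-10) + (-4) = 30.
Column 1: 14 + 26 + (-12) + 0 + 2 = 30.
Column 2: 30 + (-18) + (-6) + 6 + 18 = 30.
Column 3: -14 + (-2) + 10 + 11 + 24 = 29.
Column 4: -8 + 4 + 16 + 28 + (-10) = 30.
Column 5: 8 + 20 + 22 + (-16) + (-4) = 30.
Main diagonal: 14 + (-18) + 10 + 28 + (-4) = 30.
Anti-diagonal: 8 + 4 + 10 + 6 + 2 = 30.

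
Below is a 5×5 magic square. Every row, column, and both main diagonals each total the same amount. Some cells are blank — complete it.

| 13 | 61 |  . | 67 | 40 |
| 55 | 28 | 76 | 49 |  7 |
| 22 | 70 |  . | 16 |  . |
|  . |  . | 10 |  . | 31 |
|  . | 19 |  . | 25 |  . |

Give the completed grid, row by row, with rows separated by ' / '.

13 61 34 67 40 / 55 28 76 49 7 / 22 70 43 16 64 / 79 37 10 58 31 / 46 19 52 25 73

Row 2 is already complete: 55 + 28 + 76 + 49 + 7 = 215, so that is the magic constant.
Row 1 needs 215; the known cells sum to 181, so (1,3) = 34.
The remaining cell in column 2 is (4,2) = 215 − 178 = 37.
Column 4 must total 215; the given cells sum to 157, so (4,4) = 58.
Row 4 must total 215; the given cells sum to 136, so (4,1) = 79.
Column 1 needs 215; the known cells sum to 169, so (5,1) = 46.
Using anti-diagonal: 40 + 49 + 37 + 46 + ? → (3,3) = 215 − 172 = 43.
Row 3 needs 215; the known cells sum to 151, so (3,5) = 64.
Column 3 must total 215; the given cells sum to 163, so (5,3) = 52.
Column 5 must total 215; the given cells sum to 142, so (5,5) = 73.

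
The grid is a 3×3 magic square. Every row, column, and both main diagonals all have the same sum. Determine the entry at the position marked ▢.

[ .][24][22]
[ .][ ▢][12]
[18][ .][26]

20

Column 3 is complete and sums to 60; that is the magic constant.
Row 1 must total 60; the given cells sum to 46, so (1,1) = 14.
Row 3: 18 + 26 + ? = 60, so (3,2) = 16.
Using column 1: 14 + 18 + ? → (2,1) = 60 − 32 = 28.
The remaining cell in column 2 is (2,2) = 60 − 40 = 20.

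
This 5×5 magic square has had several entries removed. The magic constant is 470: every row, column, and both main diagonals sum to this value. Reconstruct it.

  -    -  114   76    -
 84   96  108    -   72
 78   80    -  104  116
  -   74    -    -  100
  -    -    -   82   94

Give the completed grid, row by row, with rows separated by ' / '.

The remaining cell in row 2 is (2,4) = 470 − 360 = 110.
Row 3: 78 + 80 + 104 + 116 + ? = 470, so (3,3) = 92.
Column 4: 76 + 110 + 104 + 82 + ? = 470, so (4,4) = 98.
The remaining cell in column 5 is (1,5) = 470 − 382 = 88.
Main diagonal: 96 + 92 + 98 + 94 + ? = 470, so (1,1) = 90.
Anti-diagonal needs 470; the known cells sum to 364, so (5,1) = 106.
Row 1 must total 470; the given cells sum to 368, so (1,2) = 102.
The remaining cell in column 1 is (4,1) = 470 − 358 = 112.
From column 2, 470 − (102 + 96 + 80 + 74) gives (5,2) = 118.
Row 4: 112 + 74 + 98 + 100 + ? = 470, so (4,3) = 86.
Row 5 needs 470; the known cells sum to 400, so (5,3) = 70.

90 102 114 76 88 / 84 96 108 110 72 / 78 80 92 104 116 / 112 74 86 98 100 / 106 118 70 82 94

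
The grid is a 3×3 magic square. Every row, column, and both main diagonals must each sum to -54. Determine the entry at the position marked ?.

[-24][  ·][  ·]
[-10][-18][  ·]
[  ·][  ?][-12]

Row 2 must total -54; the given cells sum to -28, so (2,3) = -26.
Column 1: -24 + (-10) + ? = -54, so (3,1) = -20.
From column 3, -54 − (-26 + (-12)) gives (1,3) = -16.
Row 1 needs -54; the known cells sum to -40, so (1,2) = -14.
Row 3 must total -54; the given cells sum to -32, so (3,2) = -22.

-22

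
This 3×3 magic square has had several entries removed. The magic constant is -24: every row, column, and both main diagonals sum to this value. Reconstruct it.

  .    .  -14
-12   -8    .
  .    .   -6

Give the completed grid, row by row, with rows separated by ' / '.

The remaining cell in row 2 is (2,3) = -24 − (-20) = -4.
Main diagonal must total -24; the given cells sum to -14, so (1,1) = -10.
Anti-diagonal: -14 + (-8) + ? = -24, so (3,1) = -2.
Row 1: -10 + (-14) + ? = -24, so (1,2) = 0.
Row 3 must total -24; the given cells sum to -8, so (3,2) = -16.

-10 0 -14 / -12 -8 -4 / -2 -16 -6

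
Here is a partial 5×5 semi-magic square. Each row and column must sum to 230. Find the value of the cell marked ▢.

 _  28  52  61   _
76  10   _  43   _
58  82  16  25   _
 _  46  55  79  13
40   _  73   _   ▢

31

The remaining cell in row 3 is (3,5) = 230 − 181 = 49.
Row 4: 46 + 55 + 79 + 13 + ? = 230, so (4,1) = 37.
Column 1: 76 + 58 + 37 + 40 + ? = 230, so (1,1) = 19.
Column 2 must total 230; the given cells sum to 166, so (5,2) = 64.
Column 3 needs 230; the known cells sum to 196, so (2,3) = 34.
Column 4: 61 + 43 + 25 + 79 + ? = 230, so (5,4) = 22.
From row 1, 230 − (19 + 28 + 52 + 61) gives (1,5) = 70.
From row 2, 230 − (76 + 10 + 34 + 43) gives (2,5) = 67.
Row 5 must total 230; the given cells sum to 199, so (5,5) = 31.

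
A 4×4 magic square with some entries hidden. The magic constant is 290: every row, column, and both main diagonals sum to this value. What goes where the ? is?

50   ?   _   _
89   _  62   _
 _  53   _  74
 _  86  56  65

71

From row 4, 290 − (86 + 56 + 65) gives (4,1) = 83.
Column 1 needs 290; the known cells sum to 222, so (3,1) = 68.
Using anti-diagonal: 62 + 53 + 83 + ? → (1,4) = 290 − 198 = 92.
The remaining cell in row 3 is (3,3) = 290 − 195 = 95.
Column 3: 62 + 95 + 56 + ? = 290, so (1,3) = 77.
From column 4, 290 − (92 + 74 + 65) gives (2,4) = 59.
The remaining cell in main diagonal is (2,2) = 290 − 210 = 80.
Using row 1: 50 + 77 + 92 + ? → (1,2) = 290 − 219 = 71.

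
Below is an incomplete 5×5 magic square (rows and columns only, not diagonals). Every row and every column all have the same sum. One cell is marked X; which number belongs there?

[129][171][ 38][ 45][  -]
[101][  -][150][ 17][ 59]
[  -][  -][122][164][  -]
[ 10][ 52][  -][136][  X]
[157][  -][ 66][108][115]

178

Column 4 is complete and sums to 470; that is the magic constant.
Row 1 must total 470; the given cells sum to 383, so (1,5) = 87.
Row 2 needs 470; the known cells sum to 327, so (2,2) = 143.
Row 5 needs 470; the known cells sum to 446, so (5,2) = 24.
Column 1: 129 + 101 + 10 + 157 + ? = 470, so (3,1) = 73.
Using column 2: 171 + 143 + 52 + 24 + ? → (3,2) = 470 − 390 = 80.
From column 3, 470 − (38 + 150 + 122 + 66) gives (4,3) = 94.
Row 3 must total 470; the given cells sum to 439, so (3,5) = 31.
Row 4 must total 470; the given cells sum to 292, so (4,5) = 178.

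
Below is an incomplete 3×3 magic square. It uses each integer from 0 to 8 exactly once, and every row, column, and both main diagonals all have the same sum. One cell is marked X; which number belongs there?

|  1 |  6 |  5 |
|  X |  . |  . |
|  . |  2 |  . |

8

The entries are 0 through 8, which sum to 36, so each line sums to 36/3 = 12.
From column 2, 12 − (6 + 2) gives (2,2) = 4.
Main diagonal: 1 + 4 + ? = 12, so (3,3) = 7.
Anti-diagonal needs 12; the known cells sum to 9, so (3,1) = 3.
Column 1 must total 12; the given cells sum to 4, so (2,1) = 8.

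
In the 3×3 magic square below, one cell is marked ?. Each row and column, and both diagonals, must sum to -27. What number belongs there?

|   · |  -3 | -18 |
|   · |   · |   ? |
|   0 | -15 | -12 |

Row 1 needs -27; the known cells sum to -21, so (1,1) = -6.
Column 1 needs -27; the known cells sum to -6, so (2,1) = -21.
Column 2 needs -27; the known cells sum to -18, so (2,2) = -9.
From column 3, -27 − (-18 + (-12)) gives (2,3) = 3.

3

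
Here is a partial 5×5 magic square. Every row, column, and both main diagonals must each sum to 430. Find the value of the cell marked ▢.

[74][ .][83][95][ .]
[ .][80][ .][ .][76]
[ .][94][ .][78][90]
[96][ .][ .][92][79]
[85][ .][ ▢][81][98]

The remaining cell in column 4 is (2,4) = 430 − 346 = 84.
Using column 5: 76 + 90 + 79 + 98 + ? → (1,5) = 430 − 343 = 87.
Main diagonal must total 430; the given cells sum to 344, so (3,3) = 86.
Anti-diagonal must total 430; the given cells sum to 342, so (4,2) = 88.
Row 1: 74 + 83 + 95 + 87 + ? = 430, so (1,2) = 91.
From row 3, 430 − (94 + 86 + 78 + 90) gives (3,1) = 82.
From row 4, 430 − (96 + 88 + 92 + 79) gives (4,3) = 75.
Column 1 must total 430; the given cells sum to 337, so (2,1) = 93.
The remaining cell in column 2 is (5,2) = 430 − 353 = 77.
The remaining cell in row 2 is (2,3) = 430 − 333 = 97.
Using row 5: 85 + 77 + 81 + 98 + ? → (5,3) = 430 − 341 = 89.

89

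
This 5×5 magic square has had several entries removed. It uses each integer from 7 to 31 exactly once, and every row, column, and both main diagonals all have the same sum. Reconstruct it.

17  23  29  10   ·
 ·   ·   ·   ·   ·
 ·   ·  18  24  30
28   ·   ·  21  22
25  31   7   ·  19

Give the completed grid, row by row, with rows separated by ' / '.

The entries are 7 through 31, which sum to 475, so each line sums to 475/5 = 95.
The remaining cell in row 1 is (1,5) = 95 − 79 = 16.
Row 5 must total 95; the given cells sum to 82, so (5,4) = 13.
Column 4 must total 95; the given cells sum to 68, so (2,4) = 27.
Column 5 needs 95; the known cells sum to 87, so (2,5) = 8.
The remaining cell in main diagonal is (2,2) = 95 − 75 = 20.
Anti-diagonal must total 95; the given cells sum to 86, so (4,2) = 9.
Row 4 must total 95; the given cells sum to 80, so (4,3) = 15.
The remaining cell in column 2 is (3,2) = 95 − 83 = 12.
The remaining cell in column 3 is (2,3) = 95 − 69 = 26.
Using row 2: 20 + 26 + 27 + 8 + ? → (2,1) = 95 − 81 = 14.
Row 3: 12 + 18 + 24 + 30 + ? = 95, so (3,1) = 11.

17 23 29 10 16 / 14 20 26 27 8 / 11 12 18 24 30 / 28 9 15 21 22 / 25 31 7 13 19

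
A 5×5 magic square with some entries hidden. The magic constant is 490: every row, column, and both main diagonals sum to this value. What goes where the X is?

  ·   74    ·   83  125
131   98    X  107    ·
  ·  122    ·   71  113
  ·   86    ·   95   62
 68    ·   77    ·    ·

65

The remaining cell in column 2 is (5,2) = 490 − 380 = 110.
From column 4, 490 − (83 + 107 + 71 + 95) gives (5,4) = 134.
From anti-diagonal, 490 − (125 + 107 + 86 + 68) gives (3,3) = 104.
Row 3 must total 490; the given cells sum to 410, so (3,1) = 80.
Using row 5: 68 + 110 + 77 + 134 + ? → (5,5) = 490 − 389 = 101.
Column 5 needs 490; the known cells sum to 401, so (2,5) = 89.
Main diagonal: 98 + 104 + 95 + 101 + ? = 490, so (1,1) = 92.
Using row 1: 92 + 74 + 83 + 125 + ? → (1,3) = 490 − 374 = 116.
The remaining cell in row 2 is (2,3) = 490 − 425 = 65.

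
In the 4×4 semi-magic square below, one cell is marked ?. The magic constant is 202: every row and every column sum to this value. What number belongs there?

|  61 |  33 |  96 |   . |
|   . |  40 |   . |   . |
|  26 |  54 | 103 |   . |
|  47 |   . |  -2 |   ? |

82

The remaining cell in row 1 is (1,4) = 202 − 190 = 12.
Row 3: 26 + 54 + 103 + ? = 202, so (3,4) = 19.
From column 1, 202 − (61 + 26 + 47) gives (2,1) = 68.
Column 2 must total 202; the given cells sum to 127, so (4,2) = 75.
From column 3, 202 − (96 + 103 + (-2)) gives (2,3) = 5.
Using row 2: 68 + 40 + 5 + ? → (2,4) = 202 − 113 = 89.
Row 4 needs 202; the known cells sum to 120, so (4,4) = 82.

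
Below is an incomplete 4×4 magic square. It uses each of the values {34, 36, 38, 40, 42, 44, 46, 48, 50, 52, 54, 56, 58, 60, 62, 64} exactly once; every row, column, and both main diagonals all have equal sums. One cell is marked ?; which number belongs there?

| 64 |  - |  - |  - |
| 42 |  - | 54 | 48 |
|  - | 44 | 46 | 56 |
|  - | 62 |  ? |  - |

The 16 entries sum to 784, so each line sums to 784/4 = 196.
From row 2, 196 − (42 + 54 + 48) gives (2,2) = 52.
The remaining cell in row 3 is (3,1) = 196 − 146 = 50.
Column 1: 64 + 42 + 50 + ? = 196, so (4,1) = 40.
The remaining cell in column 2 is (1,2) = 196 − 158 = 38.
Main diagonal needs 196; the known cells sum to 162, so (4,4) = 34.
From anti-diagonal, 196 − (54 + 44 + 40) gives (1,4) = 58.
From row 1, 196 − (64 + 38 + 58) gives (1,3) = 36.
From row 4, 196 − (40 + 62 + 34) gives (4,3) = 60.

60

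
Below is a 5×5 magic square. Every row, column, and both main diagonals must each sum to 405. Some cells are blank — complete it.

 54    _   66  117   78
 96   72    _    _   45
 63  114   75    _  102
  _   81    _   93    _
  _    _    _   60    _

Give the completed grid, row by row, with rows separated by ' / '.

54 90 66 117 78 / 96 72 108 84 45 / 63 114 75 51 102 / 105 81 57 93 69 / 87 48 99 60 111

From row 1, 405 − (54 + 66 + 117 + 78) gives (1,2) = 90.
Row 3 needs 405; the known cells sum to 354, so (3,4) = 51.
Column 2 must total 405; the given cells sum to 357, so (5,2) = 48.
Column 4 needs 405; the known cells sum to 321, so (2,4) = 84.
Main diagonal: 54 + 72 + 75 + 93 + ? = 405, so (5,5) = 111.
From anti-diagonal, 405 − (78 + 84 + 75 + 81) gives (5,1) = 87.
Row 2 needs 405; the known cells sum to 297, so (2,3) = 108.
From row 5, 405 − (87 + 48 + 60 + 111) gives (5,3) = 99.
Column 1 needs 405; the known cells sum to 300, so (4,1) = 105.
Column 3: 66 + 108 + 75 + 99 + ? = 405, so (4,3) = 57.
Using column 5: 78 + 45 + 102 + 111 + ? → (4,5) = 405 − 336 = 69.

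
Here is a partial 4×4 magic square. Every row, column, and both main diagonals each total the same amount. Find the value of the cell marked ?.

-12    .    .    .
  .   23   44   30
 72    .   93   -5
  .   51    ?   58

Main diagonal is complete and sums to 162; that is the magic constant.
Row 2 must total 162; the given cells sum to 97, so (2,1) = 65.
Row 3: 72 + 93 + (-5) + ? = 162, so (3,2) = 2.
Column 1: -12 + 65 + 72 + ? = 162, so (4,1) = 37.
From column 2, 162 − (23 + 2 + 51) gives (1,2) = 86.
Column 4 must total 162; the given cells sum to 83, so (1,4) = 79.
Row 1 needs 162; the known cells sum to 153, so (1,3) = 9.
Row 4 needs 162; the known cells sum to 146, so (4,3) = 16.

16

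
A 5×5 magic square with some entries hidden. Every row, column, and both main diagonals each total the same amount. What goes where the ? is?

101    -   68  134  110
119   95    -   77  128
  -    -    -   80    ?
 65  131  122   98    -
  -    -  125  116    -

Column 4 is complete and sums to 505; that is the magic constant.
Row 1 must total 505; the given cells sum to 413, so (1,2) = 92.
Using row 2: 119 + 95 + 77 + 128 + ? → (2,3) = 505 − 419 = 86.
The remaining cell in row 4 is (4,5) = 505 − 416 = 89.
The remaining cell in column 3 is (3,3) = 505 − 401 = 104.
Main diagonal must total 505; the given cells sum to 398, so (5,5) = 107.
Using anti-diagonal: 110 + 77 + 104 + 131 + ? → (5,1) = 505 − 422 = 83.
From row 5, 505 − (83 + 125 + 116 + 107) gives (5,2) = 74.
Using column 1: 101 + 119 + 65 + 83 + ? → (3,1) = 505 − 368 = 137.
Column 2 needs 505; the known cells sum to 392, so (3,2) = 113.
Column 5: 110 + 128 + 89 + 107 + ? = 505, so (3,5) = 71.

71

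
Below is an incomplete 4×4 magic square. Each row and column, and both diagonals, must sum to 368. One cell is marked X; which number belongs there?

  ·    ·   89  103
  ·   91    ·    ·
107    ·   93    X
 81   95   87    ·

Row 4 must total 368; the given cells sum to 263, so (4,4) = 105.
Column 3: 89 + 93 + 87 + ? = 368, so (2,3) = 99.
Using main diagonal: 91 + 93 + 105 + ? → (1,1) = 368 − 289 = 79.
Using anti-diagonal: 103 + 99 + 81 + ? → (3,2) = 368 − 283 = 85.
Row 1: 79 + 89 + 103 + ? = 368, so (1,2) = 97.
From row 3, 368 − (107 + 85 + 93) gives (3,4) = 83.

83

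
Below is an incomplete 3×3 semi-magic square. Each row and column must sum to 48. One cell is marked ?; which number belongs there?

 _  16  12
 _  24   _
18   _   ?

22

Row 1 needs 48; the known cells sum to 28, so (1,1) = 20.
Column 1 must total 48; the given cells sum to 38, so (2,1) = 10.
The remaining cell in column 2 is (3,2) = 48 − 40 = 8.
Row 2 needs 48; the known cells sum to 34, so (2,3) = 14.
From row 3, 48 − (18 + 8) gives (3,3) = 22.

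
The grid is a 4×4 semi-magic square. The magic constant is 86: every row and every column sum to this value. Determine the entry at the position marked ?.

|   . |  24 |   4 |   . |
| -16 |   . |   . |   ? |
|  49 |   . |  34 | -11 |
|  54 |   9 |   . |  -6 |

44

Using row 3: 49 + 34 + (-11) + ? → (3,2) = 86 − 72 = 14.
Row 4 needs 86; the known cells sum to 57, so (4,3) = 29.
From column 1, 86 − (-16 + 49 + 54) gives (1,1) = -1.
Column 2: 24 + 14 + 9 + ? = 86, so (2,2) = 39.
Column 3: 4 + 34 + 29 + ? = 86, so (2,3) = 19.
From row 1, 86 − (-1 + 24 + 4) gives (1,4) = 59.
The remaining cell in row 2 is (2,4) = 86 − 42 = 44.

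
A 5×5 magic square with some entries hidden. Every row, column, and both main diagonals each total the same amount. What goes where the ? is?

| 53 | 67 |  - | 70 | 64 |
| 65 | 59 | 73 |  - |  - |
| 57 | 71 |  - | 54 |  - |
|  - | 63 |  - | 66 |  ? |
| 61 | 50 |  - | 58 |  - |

Column 2 is complete and sums to 310; that is the magic constant.
The remaining cell in row 1 is (1,3) = 310 − 254 = 56.
Column 1: 53 + 65 + 57 + 61 + ? = 310, so (4,1) = 74.
Column 4 must total 310; the given cells sum to 248, so (2,4) = 62.
From anti-diagonal, 310 − (64 + 62 + 63 + 61) gives (3,3) = 60.
Using row 2: 65 + 59 + 73 + 62 + ? → (2,5) = 310 − 259 = 51.
Using row 3: 57 + 71 + 60 + 54 + ? → (3,5) = 310 − 242 = 68.
The remaining cell in main diagonal is (5,5) = 310 − 238 = 72.
From row 5, 310 − (61 + 50 + 58 + 72) gives (5,3) = 69.
Column 3 must total 310; the given cells sum to 258, so (4,3) = 52.
The remaining cell in column 5 is (4,5) = 310 − 255 = 55.

55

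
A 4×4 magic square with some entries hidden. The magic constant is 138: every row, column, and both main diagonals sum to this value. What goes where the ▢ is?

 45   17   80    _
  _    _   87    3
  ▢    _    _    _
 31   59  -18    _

Row 1: 45 + 17 + 80 + ? = 138, so (1,4) = -4.
Row 4: 31 + 59 + (-18) + ? = 138, so (4,4) = 66.
From column 3, 138 − (80 + 87 + (-18)) gives (3,3) = -11.
Column 4 needs 138; the known cells sum to 65, so (3,4) = 73.
The remaining cell in main diagonal is (2,2) = 138 − 100 = 38.
Anti-diagonal must total 138; the given cells sum to 114, so (3,2) = 24.
Row 2 must total 138; the given cells sum to 128, so (2,1) = 10.
Row 3 must total 138; the given cells sum to 86, so (3,1) = 52.

52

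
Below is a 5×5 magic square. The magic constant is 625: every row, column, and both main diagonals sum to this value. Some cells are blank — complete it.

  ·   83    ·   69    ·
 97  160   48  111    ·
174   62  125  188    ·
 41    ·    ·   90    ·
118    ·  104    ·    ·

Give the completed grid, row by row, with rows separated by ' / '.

195 83 146 69 132 / 97 160 48 111 209 / 174 62 125 188 76 / 41 139 202 90 153 / 118 181 104 167 55

From row 2, 625 − (97 + 160 + 48 + 111) gives (2,5) = 209.
Row 3: 174 + 62 + 125 + 188 + ? = 625, so (3,5) = 76.
From column 1, 625 − (97 + 174 + 41 + 118) gives (1,1) = 195.
Column 4 needs 625; the known cells sum to 458, so (5,4) = 167.
The remaining cell in main diagonal is (5,5) = 625 − 570 = 55.
Row 5 needs 625; the known cells sum to 444, so (5,2) = 181.
Using column 2: 83 + 160 + 62 + 181 + ? → (4,2) = 625 − 486 = 139.
Anti-diagonal needs 625; the known cells sum to 493, so (1,5) = 132.
Row 1 needs 625; the known cells sum to 479, so (1,3) = 146.
Column 3 must total 625; the given cells sum to 423, so (4,3) = 202.
Using column 5: 132 + 209 + 76 + 55 + ? → (4,5) = 625 − 472 = 153.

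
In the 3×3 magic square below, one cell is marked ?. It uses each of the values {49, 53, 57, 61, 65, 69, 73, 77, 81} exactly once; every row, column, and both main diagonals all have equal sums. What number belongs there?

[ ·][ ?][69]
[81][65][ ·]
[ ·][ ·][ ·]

73

The 9 entries sum to 585, so each line sums to 585/3 = 195.
Row 2: 81 + 65 + ? = 195, so (2,3) = 49.
From column 3, 195 − (69 + 49) gives (3,3) = 77.
Main diagonal needs 195; the known cells sum to 142, so (1,1) = 53.
From anti-diagonal, 195 − (69 + 65) gives (3,1) = 61.
From row 1, 195 − (53 + 69) gives (1,2) = 73.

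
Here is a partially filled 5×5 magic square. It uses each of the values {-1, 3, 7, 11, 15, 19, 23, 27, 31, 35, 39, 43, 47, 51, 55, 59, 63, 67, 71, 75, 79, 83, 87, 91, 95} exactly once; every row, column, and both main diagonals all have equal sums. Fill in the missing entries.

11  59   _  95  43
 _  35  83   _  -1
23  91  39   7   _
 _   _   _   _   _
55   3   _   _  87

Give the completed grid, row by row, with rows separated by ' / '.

The 25 entries sum to 1175, so each line sums to 1175/5 = 235.
From row 1, 235 − (11 + 59 + 95 + 43) gives (1,3) = 27.
From row 3, 235 − (23 + 91 + 39 + 7) gives (3,5) = 75.
Column 2 needs 235; the known cells sum to 188, so (4,2) = 47.
Column 5 needs 235; the known cells sum to 204, so (4,5) = 31.
From main diagonal, 235 − (11 + 35 + 39 + 87) gives (4,4) = 63.
Using anti-diagonal: 43 + 39 + 47 + 55 + ? → (2,4) = 235 − 184 = 51.
Row 2 needs 235; the known cells sum to 168, so (2,1) = 67.
From column 1, 235 − (11 + 67 + 23 + 55) gives (4,1) = 79.
The remaining cell in column 4 is (5,4) = 235 − 216 = 19.
Row 4 must total 235; the given cells sum to 220, so (4,3) = 15.
From row 5, 235 − (55 + 3 + 19 + 87) gives (5,3) = 71.

11 59 27 95 43 / 67 35 83 51 -1 / 23 91 39 7 75 / 79 47 15 63 31 / 55 3 71 19 87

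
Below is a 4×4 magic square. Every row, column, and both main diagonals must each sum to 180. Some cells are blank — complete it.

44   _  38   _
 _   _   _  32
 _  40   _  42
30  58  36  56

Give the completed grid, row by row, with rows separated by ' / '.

44 48 38 50 / 54 34 60 32 / 52 40 46 42 / 30 58 36 56

Column 4 must total 180; the given cells sum to 130, so (1,4) = 50.
Anti-diagonal must total 180; the given cells sum to 120, so (2,3) = 60.
From row 1, 180 − (44 + 38 + 50) gives (1,2) = 48.
Column 2 must total 180; the given cells sum to 146, so (2,2) = 34.
Column 3 needs 180; the known cells sum to 134, so (3,3) = 46.
Using row 2: 34 + 60 + 32 + ? → (2,1) = 180 − 126 = 54.
Row 3 needs 180; the known cells sum to 128, so (3,1) = 52.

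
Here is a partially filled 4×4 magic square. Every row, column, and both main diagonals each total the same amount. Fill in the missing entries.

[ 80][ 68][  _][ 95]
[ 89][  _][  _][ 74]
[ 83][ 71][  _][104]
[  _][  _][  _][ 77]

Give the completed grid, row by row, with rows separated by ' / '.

80 68 107 95 / 89 101 86 74 / 83 71 92 104 / 98 110 65 77

Column 4 is already complete: 95 + 74 + 104 + 77 = 350, so that is the magic constant.
From row 1, 350 − (80 + 68 + 95) gives (1,3) = 107.
From row 3, 350 − (83 + 71 + 104) gives (3,3) = 92.
The remaining cell in column 1 is (4,1) = 350 − 252 = 98.
Main diagonal must total 350; the given cells sum to 249, so (2,2) = 101.
Anti-diagonal: 95 + 71 + 98 + ? = 350, so (2,3) = 86.
The remaining cell in column 2 is (4,2) = 350 − 240 = 110.
The remaining cell in column 3 is (4,3) = 350 − 285 = 65.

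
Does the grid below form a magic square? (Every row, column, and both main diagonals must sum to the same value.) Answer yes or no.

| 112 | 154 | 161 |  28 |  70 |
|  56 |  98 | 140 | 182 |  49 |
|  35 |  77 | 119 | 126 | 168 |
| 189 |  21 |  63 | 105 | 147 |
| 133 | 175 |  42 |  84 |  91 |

Row 1: 112 + 154 + 161 + 28 + 70 = 525.
Row 2: 56 + 98 + 140 + 182 + 49 = 525.
Row 3: 35 + 77 + 119 + 126 + 168 = 525.
Row 4: 189 + 21 + 63 + 105 + 147 = 525.
Row 5: 133 + 175 + 42 + 84 + 91 = 525.
Column 1: 112 + 56 + 35 + 189 + 133 = 525.
Column 2: 154 + 98 + 77 + 21 + 175 = 525.
Column 3: 161 + 140 + 119 + 63 + 42 = 525.
Column 4: 28 + 182 + 126 + 105 + 84 = 525.
Column 5: 70 + 49 + 168 + 147 + 91 = 525.
Main diagonal: 112 + 98 + 119 + 105 + 91 = 525.
Anti-diagonal: 70 + 182 + 119 + 21 + 133 = 525.
All lines sum to 525.

Yes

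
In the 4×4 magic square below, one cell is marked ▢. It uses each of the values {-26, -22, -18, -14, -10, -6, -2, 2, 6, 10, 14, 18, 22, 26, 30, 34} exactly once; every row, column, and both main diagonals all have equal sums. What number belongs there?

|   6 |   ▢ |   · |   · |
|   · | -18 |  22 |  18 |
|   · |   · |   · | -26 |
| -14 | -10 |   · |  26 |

34

The 16 entries sum to 64, so each line sums to 64/4 = 16.
The remaining cell in row 2 is (2,1) = 16 − 22 = -6.
Row 4: -14 + (-10) + 26 + ? = 16, so (4,3) = 14.
The remaining cell in column 1 is (3,1) = 16 − (-14) = 30.
The remaining cell in column 4 is (1,4) = 16 − 18 = -2.
Main diagonal needs 16; the known cells sum to 14, so (3,3) = 2.
The remaining cell in anti-diagonal is (3,2) = 16 − 6 = 10.
Column 2: -18 + 10 + (-10) + ? = 16, so (1,2) = 34.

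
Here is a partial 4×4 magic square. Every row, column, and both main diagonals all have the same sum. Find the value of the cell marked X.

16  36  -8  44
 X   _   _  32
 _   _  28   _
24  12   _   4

Row 1 is complete and sums to 88; that is the magic constant.
Row 4 must total 88; the given cells sum to 40, so (4,3) = 48.
Column 3 must total 88; the given cells sum to 68, so (2,3) = 20.
Column 4 must total 88; the given cells sum to 80, so (3,4) = 8.
Main diagonal needs 88; the known cells sum to 48, so (2,2) = 40.
Using anti-diagonal: 44 + 20 + 24 + ? → (3,2) = 88 − 88 = 0.
Row 2 needs 88; the known cells sum to 92, so (2,1) = -4.

-4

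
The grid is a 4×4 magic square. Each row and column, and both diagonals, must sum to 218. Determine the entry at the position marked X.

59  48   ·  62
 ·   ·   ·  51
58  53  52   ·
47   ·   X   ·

61

From row 1, 218 − (59 + 48 + 62) gives (1,3) = 49.
Row 3 needs 218; the known cells sum to 163, so (3,4) = 55.
Column 1 needs 218; the known cells sum to 164, so (2,1) = 54.
The remaining cell in column 4 is (4,4) = 218 − 168 = 50.
The remaining cell in main diagonal is (2,2) = 218 − 161 = 57.
Anti-diagonal needs 218; the known cells sum to 162, so (2,3) = 56.
Using column 2: 48 + 57 + 53 + ? → (4,2) = 218 − 158 = 60.
Column 3 needs 218; the known cells sum to 157, so (4,3) = 61.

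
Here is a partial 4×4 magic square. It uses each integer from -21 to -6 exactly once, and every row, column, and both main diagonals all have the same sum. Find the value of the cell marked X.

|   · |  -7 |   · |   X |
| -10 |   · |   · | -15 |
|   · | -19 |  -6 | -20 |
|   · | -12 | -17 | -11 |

-8

The entries are -21 through -6, which sum to -216, so each line sums to -216/4 = -54.
Row 3 needs -54; the known cells sum to -45, so (3,1) = -9.
From row 4, -54 − (-12 + (-17) + (-11)) gives (4,1) = -14.
Column 1 needs -54; the known cells sum to -33, so (1,1) = -21.
The remaining cell in column 2 is (2,2) = -54 − (-38) = -16.
Column 4: -15 + (-20) + (-11) + ? = -54, so (1,4) = -8.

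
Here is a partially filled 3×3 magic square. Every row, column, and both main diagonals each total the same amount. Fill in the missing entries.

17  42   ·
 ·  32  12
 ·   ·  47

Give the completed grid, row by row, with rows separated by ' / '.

17 42 37 / 52 32 12 / 27 22 47

Main diagonal is already complete: 17 + 32 + 47 = 96, so that is the magic constant.
From row 1, 96 − (17 + 42) gives (1,3) = 37.
From row 2, 96 − (32 + 12) gives (2,1) = 52.
Column 1 needs 96; the known cells sum to 69, so (3,1) = 27.
Using column 2: 42 + 32 + ? → (3,2) = 96 − 74 = 22.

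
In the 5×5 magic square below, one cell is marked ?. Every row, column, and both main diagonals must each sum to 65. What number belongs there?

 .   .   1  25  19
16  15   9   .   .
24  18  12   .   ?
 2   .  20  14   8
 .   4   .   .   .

Using row 4: 2 + 20 + 14 + 8 + ? → (4,2) = 65 − 44 = 21.
Column 2 must total 65; the given cells sum to 58, so (1,2) = 7.
Column 3: 1 + 9 + 12 + 20 + ? = 65, so (5,3) = 23.
Row 1 needs 65; the known cells sum to 52, so (1,1) = 13.
From column 1, 65 − (13 + 16 + 24 + 2) gives (5,1) = 10.
Using main diagonal: 13 + 15 + 12 + 14 + ? → (5,5) = 65 − 54 = 11.
From anti-diagonal, 65 − (19 + 12 + 21 + 10) gives (2,4) = 3.
Row 2 needs 65; the known cells sum to 43, so (2,5) = 22.
The remaining cell in row 5 is (5,4) = 65 − 48 = 17.
From column 4, 65 − (25 + 3 + 14 + 17) gives (3,4) = 6.
Column 5 must total 65; the given cells sum to 60, so (3,5) = 5.

5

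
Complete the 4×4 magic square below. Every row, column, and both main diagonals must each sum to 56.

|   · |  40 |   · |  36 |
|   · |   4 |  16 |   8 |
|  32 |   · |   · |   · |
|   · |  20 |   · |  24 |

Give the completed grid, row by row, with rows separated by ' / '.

Row 2 must total 56; the given cells sum to 28, so (2,1) = 28.
Column 2 must total 56; the given cells sum to 64, so (3,2) = -8.
Column 4: 36 + 8 + 24 + ? = 56, so (3,4) = -12.
The remaining cell in anti-diagonal is (4,1) = 56 − 44 = 12.
Row 3 must total 56; the given cells sum to 12, so (3,3) = 44.
Row 4 must total 56; the given cells sum to 56, so (4,3) = 0.
Column 1: 28 + 32 + 12 + ? = 56, so (1,1) = -16.
Column 3 needs 56; the known cells sum to 60, so (1,3) = -4.

-16 40 -4 36 / 28 4 16 8 / 32 -8 44 -12 / 12 20 0 24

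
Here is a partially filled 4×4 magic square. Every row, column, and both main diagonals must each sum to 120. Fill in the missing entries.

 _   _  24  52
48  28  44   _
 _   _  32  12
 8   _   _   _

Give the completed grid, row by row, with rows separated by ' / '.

Row 2 must total 120; the given cells sum to 120, so (2,4) = 0.
Column 3: 24 + 44 + 32 + ? = 120, so (4,3) = 20.
Column 4: 52 + 0 + 12 + ? = 120, so (4,4) = 56.
Main diagonal needs 120; the known cells sum to 116, so (1,1) = 4.
Anti-diagonal must total 120; the given cells sum to 104, so (3,2) = 16.
From row 1, 120 − (4 + 24 + 52) gives (1,2) = 40.
The remaining cell in row 3 is (3,1) = 120 − 60 = 60.
The remaining cell in row 4 is (4,2) = 120 − 84 = 36.

4 40 24 52 / 48 28 44 0 / 60 16 32 12 / 8 36 20 56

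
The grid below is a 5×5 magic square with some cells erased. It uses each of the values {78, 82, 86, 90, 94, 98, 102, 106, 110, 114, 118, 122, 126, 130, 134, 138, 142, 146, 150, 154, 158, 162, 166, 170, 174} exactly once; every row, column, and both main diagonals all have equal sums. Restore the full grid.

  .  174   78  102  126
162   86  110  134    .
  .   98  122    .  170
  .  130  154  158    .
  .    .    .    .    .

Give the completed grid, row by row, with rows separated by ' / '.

150 174 78 102 126 / 162 86 110 134 138 / 94 98 122 146 170 / 106 130 154 158 82 / 118 142 166 90 114

The 25 entries sum to 3150, so each line sums to 3150/5 = 630.
Row 1 must total 630; the given cells sum to 480, so (1,1) = 150.
Row 2 must total 630; the given cells sum to 492, so (2,5) = 138.
Column 2 must total 630; the given cells sum to 488, so (5,2) = 142.
Column 3: 78 + 110 + 122 + 154 + ? = 630, so (5,3) = 166.
The remaining cell in main diagonal is (5,5) = 630 − 516 = 114.
Anti-diagonal: 126 + 134 + 122 + 130 + ? = 630, so (5,1) = 118.
From row 5, 630 − (118 + 142 + 166 + 114) gives (5,4) = 90.
The remaining cell in column 4 is (3,4) = 630 − 484 = 146.
From column 5, 630 − (126 + 138 + 170 + 114) gives (4,5) = 82.
Row 3 needs 630; the known cells sum to 536, so (3,1) = 94.
Row 4 must total 630; the given cells sum to 524, so (4,1) = 106.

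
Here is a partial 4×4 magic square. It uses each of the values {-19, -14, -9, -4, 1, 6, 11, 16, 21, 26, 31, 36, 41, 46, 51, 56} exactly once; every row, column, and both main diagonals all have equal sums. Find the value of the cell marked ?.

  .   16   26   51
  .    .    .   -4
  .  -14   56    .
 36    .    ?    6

-9

The 16 entries sum to 296, so each line sums to 296/4 = 74.
Using row 1: 16 + 26 + 51 + ? → (1,1) = 74 − 93 = -19.
The remaining cell in column 4 is (3,4) = 74 − 53 = 21.
Main diagonal: -19 + 56 + 6 + ? = 74, so (2,2) = 31.
Using anti-diagonal: 51 + (-14) + 36 + ? → (2,3) = 74 − 73 = 1.
Row 2: 31 + 1 + (-4) + ? = 74, so (2,1) = 46.
Row 3 must total 74; the given cells sum to 63, so (3,1) = 11.
Column 2 needs 74; the known cells sum to 33, so (4,2) = 41.
Column 3 must total 74; the given cells sum to 83, so (4,3) = -9.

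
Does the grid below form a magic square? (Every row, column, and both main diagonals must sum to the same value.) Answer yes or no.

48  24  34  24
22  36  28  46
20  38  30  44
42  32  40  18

Row 1: 48 + 24 + 34 + 24 = 130.
Row 2: 22 + 36 + 28 + 46 = 132.
Row 3: 20 + 38 + 30 + 44 = 132.
Row 4: 42 + 32 + 40 + 18 = 132.
Column 1: 48 + 22 + 20 + 42 = 132.
Column 2: 24 + 36 + 38 + 32 = 130.
Column 3: 34 + 28 + 30 + 40 = 132.
Column 4: 24 + 46 + 44 + 18 = 132.
Main diagonal: 48 + 36 + 30 + 18 = 132.
Anti-diagonal: 24 + 28 + 38 + 42 = 132.

No — row 1 sums to 130 but column 3 sums to 132.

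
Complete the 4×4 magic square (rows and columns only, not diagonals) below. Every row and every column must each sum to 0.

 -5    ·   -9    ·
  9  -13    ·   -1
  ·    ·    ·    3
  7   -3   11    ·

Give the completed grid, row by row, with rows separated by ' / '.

Row 2: 9 + (-13) + (-1) + ? = 0, so (2,3) = 5.
Row 4 needs 0; the known cells sum to 15, so (4,4) = -15.
Column 1 must total 0; the given cells sum to 11, so (3,1) = -11.
The remaining cell in column 3 is (3,3) = 0 − 7 = -7.
The remaining cell in column 4 is (1,4) = 0 − (-13) = 13.
Row 1 needs 0; the known cells sum to -1, so (1,2) = 1.
Row 3 must total 0; the given cells sum to -15, so (3,2) = 15.

-5 1 -9 13 / 9 -13 5 -1 / -11 15 -7 3 / 7 -3 11 -15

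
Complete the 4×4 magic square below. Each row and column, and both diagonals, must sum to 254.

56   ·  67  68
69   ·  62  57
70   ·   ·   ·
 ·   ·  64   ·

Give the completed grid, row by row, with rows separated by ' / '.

56 63 67 68 / 69 66 62 57 / 70 65 61 58 / 59 60 64 71

Using row 1: 56 + 67 + 68 + ? → (1,2) = 254 − 191 = 63.
Using row 2: 69 + 62 + 57 + ? → (2,2) = 254 − 188 = 66.
Column 1 must total 254; the given cells sum to 195, so (4,1) = 59.
Column 3 needs 254; the known cells sum to 193, so (3,3) = 61.
Main diagonal must total 254; the given cells sum to 183, so (4,4) = 71.
Anti-diagonal must total 254; the given cells sum to 189, so (3,2) = 65.
Row 3 must total 254; the given cells sum to 196, so (3,4) = 58.
Row 4 must total 254; the given cells sum to 194, so (4,2) = 60.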